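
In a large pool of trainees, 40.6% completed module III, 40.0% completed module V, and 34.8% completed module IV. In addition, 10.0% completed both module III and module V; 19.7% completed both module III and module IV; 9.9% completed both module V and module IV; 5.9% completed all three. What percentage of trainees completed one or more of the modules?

81.7%

By inclusion–exclusion:
P(union) = 40.6 + 40.0 + 34.8 − 10.0 − 19.7 − 9.9 + 5.9 = 81.7%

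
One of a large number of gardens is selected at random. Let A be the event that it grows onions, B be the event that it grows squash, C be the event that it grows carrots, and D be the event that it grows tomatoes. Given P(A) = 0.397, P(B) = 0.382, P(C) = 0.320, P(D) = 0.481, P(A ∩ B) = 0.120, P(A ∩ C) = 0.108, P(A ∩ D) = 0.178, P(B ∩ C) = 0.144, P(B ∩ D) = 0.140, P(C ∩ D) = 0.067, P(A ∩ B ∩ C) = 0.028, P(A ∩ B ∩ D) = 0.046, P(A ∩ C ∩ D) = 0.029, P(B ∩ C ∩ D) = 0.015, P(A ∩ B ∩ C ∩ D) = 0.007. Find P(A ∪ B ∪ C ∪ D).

0.934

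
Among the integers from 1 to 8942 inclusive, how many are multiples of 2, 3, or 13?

6190

By inclusion–exclusion:
⌊8942/2⌋ + ⌊8942/3⌋ + ⌊8942/13⌋ − ⌊8942/6⌋ − ⌊8942/26⌋ − ⌊8942/39⌋ + ⌊8942/78⌋ = 4471 + 2980 + 687 − 1490 − 343 − 229 + 114 = 6190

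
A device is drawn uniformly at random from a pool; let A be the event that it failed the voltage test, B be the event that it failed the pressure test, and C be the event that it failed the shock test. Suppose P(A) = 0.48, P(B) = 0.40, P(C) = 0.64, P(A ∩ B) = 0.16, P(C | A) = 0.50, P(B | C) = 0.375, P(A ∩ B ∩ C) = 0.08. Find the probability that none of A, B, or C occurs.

0.04

P(A ∩ C) = P(A)·P(C|A) = 0.48 × 0.50 = 0.24
P(B ∩ C) = P(C)·P(B|C) = 0.64 × 0.375 = 0.24
P(A ∪ B ∪ C) = 0.48 + 0.40 + 0.64 − 0.16 − 0.24 − 0.24 + 0.08 = 0.96
P(none) = 1 − 0.96 = 0.04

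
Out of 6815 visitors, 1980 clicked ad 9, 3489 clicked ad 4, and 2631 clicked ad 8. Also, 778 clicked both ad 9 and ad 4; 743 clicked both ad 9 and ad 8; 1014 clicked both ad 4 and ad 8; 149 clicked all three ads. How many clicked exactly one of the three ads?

3477

N(exactly one) = 1980 + 3489 + 2631 − 2·778 − 2·743 − 2·1014 + 3·149 = 3477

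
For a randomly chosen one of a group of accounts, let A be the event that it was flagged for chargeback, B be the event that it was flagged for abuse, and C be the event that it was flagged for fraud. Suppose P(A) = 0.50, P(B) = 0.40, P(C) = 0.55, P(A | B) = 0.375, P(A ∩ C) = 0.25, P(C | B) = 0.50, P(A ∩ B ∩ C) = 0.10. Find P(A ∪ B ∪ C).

P(A ∩ B) = P(B)·P(A|B) = 0.40 × 0.375 = 0.15
P(B ∩ C) = P(B)·P(C|B) = 0.40 × 0.50 = 0.20
P(A ∪ B ∪ C) = 0.50 + 0.40 + 0.55 − 0.15 − 0.25 − 0.20 + 0.10 = 0.95

0.95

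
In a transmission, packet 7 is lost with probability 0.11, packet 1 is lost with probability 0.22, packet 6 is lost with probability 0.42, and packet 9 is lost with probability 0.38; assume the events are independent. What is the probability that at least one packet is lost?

0.75036568

P(none) = (1 − 0.11) × (1 − 0.22) × (1 − 0.42) × (1 − 0.38) = 0.89 × 0.78 × 0.58 × 0.62 = 0.24963432
P(at least one) = 1 − 0.24963432 = 0.75036568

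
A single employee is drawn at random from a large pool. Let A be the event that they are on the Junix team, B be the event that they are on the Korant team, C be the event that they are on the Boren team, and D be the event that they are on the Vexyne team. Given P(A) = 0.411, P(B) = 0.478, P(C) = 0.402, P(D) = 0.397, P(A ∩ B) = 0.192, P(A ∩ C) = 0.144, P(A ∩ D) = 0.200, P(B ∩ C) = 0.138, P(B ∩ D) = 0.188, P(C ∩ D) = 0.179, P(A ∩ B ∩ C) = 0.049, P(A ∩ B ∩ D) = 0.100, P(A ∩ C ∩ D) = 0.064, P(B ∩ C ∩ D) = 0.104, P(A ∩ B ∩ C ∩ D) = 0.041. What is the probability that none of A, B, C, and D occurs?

0.077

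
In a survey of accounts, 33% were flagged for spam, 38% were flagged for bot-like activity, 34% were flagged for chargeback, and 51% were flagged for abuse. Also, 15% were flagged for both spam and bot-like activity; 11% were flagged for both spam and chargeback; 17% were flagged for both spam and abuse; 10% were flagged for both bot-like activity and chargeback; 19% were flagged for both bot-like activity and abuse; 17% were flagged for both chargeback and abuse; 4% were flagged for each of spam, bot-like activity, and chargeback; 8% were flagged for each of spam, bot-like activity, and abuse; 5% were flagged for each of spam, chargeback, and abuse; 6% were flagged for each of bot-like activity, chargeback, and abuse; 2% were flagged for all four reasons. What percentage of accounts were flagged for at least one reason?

P(union) = 33 + 38 + 34 + 51 − 15 − 11 − 17 − 10 − 19 − 17 + 4 + 8 + 5 + 6 − 2 = 88%

88%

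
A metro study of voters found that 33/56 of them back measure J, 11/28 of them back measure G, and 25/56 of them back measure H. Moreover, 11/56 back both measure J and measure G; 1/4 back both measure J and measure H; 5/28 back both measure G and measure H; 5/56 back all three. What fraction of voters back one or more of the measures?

25/28

Using inclusion–exclusion:
P(at least one) = 33/56 + 11/28 + 25/56 − 11/56 − 1/4 − 5/28 + 5/56 = 25/28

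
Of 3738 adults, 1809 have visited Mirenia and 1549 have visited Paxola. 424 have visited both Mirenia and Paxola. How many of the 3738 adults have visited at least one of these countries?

N(≥1) = 1809 + 1549 − 424 = 2934

2934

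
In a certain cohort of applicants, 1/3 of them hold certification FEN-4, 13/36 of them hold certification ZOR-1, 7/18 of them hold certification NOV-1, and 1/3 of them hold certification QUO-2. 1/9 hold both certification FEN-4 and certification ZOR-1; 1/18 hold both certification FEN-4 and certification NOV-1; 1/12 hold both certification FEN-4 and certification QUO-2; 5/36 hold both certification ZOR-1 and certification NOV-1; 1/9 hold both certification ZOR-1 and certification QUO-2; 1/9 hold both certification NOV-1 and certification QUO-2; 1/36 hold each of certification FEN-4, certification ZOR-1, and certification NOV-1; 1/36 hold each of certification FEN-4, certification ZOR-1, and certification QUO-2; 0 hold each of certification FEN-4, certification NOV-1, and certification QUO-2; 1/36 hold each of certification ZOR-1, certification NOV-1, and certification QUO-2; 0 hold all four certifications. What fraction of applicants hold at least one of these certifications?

8/9

Using inclusion–exclusion:
P(at least one) = 1/3 + 13/36 + 7/18 + 1/3 − 1/9 − 1/18 − 1/12 − 5/36 − 1/9 − 1/9 + 1/36 + 1/36 + 0 + 1/36 − 0 = 8/9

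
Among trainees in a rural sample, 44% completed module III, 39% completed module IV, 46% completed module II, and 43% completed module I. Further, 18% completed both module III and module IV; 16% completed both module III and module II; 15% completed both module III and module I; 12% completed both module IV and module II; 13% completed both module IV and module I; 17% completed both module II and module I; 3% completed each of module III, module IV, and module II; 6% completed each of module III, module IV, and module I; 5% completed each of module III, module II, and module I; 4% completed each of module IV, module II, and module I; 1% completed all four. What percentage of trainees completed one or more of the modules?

By inclusion–exclusion:
P(≥1) = 44 + 39 + 46 + 43 − 18 − 16 − 15 − 12 − 13 − 17 + 3 + 6 + 5 + 4 − 1 = 98%

98%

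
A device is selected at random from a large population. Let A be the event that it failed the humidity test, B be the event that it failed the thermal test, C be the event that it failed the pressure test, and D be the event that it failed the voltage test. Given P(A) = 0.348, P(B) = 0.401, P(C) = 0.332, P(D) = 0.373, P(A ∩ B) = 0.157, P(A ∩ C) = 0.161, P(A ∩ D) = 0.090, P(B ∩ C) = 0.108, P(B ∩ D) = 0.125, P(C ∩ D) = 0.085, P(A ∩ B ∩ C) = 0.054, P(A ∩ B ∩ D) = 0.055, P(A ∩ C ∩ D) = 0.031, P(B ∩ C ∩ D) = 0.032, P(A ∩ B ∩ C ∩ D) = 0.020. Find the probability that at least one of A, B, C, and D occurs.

0.880

P(A ∪ B ∪ C ∪ D) = 0.348 + 0.401 + 0.332 + 0.373 − 0.157 − 0.161 − 0.090 − 0.108 − 0.125 − 0.085 + 0.054 + 0.055 + 0.031 + 0.032 − 0.020 = 0.880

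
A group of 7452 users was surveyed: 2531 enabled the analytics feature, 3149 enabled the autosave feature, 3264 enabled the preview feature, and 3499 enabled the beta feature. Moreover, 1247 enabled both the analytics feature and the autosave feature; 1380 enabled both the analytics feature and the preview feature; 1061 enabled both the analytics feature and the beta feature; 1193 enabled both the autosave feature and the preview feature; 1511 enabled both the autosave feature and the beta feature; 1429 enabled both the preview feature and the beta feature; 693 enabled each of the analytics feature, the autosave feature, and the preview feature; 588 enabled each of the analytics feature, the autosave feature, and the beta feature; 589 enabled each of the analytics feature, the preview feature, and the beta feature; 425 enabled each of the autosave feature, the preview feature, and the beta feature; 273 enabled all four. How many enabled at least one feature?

By inclusion–exclusion:
|at least one| = 2531 + 3149 + 3264 + 3499 − 1247 − 1380 − 1061 − 1193 − 1511 − 1429 + 693 + 588 + 589 + 425 − 273 = 6644

6644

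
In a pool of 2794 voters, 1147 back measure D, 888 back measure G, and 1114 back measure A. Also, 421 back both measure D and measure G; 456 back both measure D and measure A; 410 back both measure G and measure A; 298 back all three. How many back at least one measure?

2160

|at least one| = 1147 + 888 + 1114 − 421 − 456 − 410 + 298 = 2160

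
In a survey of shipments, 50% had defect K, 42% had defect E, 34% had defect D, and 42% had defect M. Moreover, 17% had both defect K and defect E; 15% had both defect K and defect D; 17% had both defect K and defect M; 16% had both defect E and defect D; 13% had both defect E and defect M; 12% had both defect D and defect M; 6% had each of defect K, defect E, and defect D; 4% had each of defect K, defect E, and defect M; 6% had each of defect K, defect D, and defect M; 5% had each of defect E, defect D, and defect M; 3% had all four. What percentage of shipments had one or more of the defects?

P(≥1) = 50 + 42 + 34 + 42 − 17 − 15 − 17 − 16 − 13 − 12 + 6 + 4 + 6 + 5 − 3 = 96%

96%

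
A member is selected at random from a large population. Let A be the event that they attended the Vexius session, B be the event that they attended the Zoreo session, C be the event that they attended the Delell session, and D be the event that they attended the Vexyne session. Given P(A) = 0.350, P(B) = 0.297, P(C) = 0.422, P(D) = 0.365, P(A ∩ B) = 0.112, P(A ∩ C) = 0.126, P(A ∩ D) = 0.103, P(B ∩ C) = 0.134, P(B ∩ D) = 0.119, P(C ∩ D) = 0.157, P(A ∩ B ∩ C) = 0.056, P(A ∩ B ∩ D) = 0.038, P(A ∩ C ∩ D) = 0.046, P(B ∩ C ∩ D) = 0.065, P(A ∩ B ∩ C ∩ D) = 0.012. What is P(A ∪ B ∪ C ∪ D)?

P(A ∪ B ∪ C ∪ D) = 0.350 + 0.297 + 0.422 + 0.365 − 0.112 − 0.126 − 0.103 − 0.134 − 0.119 − 0.157 + 0.056 + 0.038 + 0.046 + 0.065 − 0.012 = 0.876

0.876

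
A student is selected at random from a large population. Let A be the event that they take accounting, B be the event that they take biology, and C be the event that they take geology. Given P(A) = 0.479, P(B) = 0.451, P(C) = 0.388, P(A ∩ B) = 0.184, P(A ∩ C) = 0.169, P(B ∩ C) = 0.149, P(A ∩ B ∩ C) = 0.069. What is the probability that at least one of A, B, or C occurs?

0.885

By inclusion–exclusion:
P(A ∪ B ∪ C) = 0.479 + 0.451 + 0.388 − 0.184 − 0.169 − 0.149 + 0.069 = 0.885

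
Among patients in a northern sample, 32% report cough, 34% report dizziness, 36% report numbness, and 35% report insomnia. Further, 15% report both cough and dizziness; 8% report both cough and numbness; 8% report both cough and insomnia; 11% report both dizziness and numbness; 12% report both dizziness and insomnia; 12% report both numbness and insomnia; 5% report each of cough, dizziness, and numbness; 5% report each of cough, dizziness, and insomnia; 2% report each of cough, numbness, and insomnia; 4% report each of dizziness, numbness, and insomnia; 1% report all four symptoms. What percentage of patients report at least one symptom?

P(≥1) = 32 + 34 + 36 + 35 − 15 − 8 − 8 − 11 − 12 − 12 + 5 + 5 + 2 + 4 − 1 = 86%

86%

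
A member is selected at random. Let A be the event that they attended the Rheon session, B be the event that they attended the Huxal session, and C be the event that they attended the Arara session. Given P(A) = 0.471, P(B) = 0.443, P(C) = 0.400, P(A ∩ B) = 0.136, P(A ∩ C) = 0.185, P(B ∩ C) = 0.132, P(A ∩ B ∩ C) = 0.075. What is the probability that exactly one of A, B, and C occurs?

P(exactly one) = 0.471 + 0.443 + 0.400 − 2·0.136 − 2·0.185 − 2·0.132 + 3·0.075 = 0.633

0.633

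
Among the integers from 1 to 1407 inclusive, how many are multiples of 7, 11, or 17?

375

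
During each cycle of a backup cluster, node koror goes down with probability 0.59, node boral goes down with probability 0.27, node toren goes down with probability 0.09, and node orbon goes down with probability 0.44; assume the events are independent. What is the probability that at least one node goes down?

0.84747672

Independence gives P(none) = ∏(1 − pᵢ).
P(none) = (1 − 0.59) × (1 − 0.27) × (1 − 0.09) × (1 − 0.44) = 0.41 × 0.73 × 0.91 × 0.56 = 0.15252328
P(at least one) = 1 − 0.15252328 = 0.84747672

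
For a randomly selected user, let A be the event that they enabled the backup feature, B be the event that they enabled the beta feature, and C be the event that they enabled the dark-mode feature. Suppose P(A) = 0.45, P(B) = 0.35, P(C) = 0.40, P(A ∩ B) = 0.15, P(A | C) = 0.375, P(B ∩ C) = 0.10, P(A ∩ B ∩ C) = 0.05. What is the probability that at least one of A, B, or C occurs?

P(A ∩ C) = P(C)·P(A|C) = 0.40 × 0.375 = 0.15
P(A ∪ B ∪ C) = 0.45 + 0.35 + 0.40 − 0.15 − 0.15 − 0.10 + 0.05 = 0.85

0.85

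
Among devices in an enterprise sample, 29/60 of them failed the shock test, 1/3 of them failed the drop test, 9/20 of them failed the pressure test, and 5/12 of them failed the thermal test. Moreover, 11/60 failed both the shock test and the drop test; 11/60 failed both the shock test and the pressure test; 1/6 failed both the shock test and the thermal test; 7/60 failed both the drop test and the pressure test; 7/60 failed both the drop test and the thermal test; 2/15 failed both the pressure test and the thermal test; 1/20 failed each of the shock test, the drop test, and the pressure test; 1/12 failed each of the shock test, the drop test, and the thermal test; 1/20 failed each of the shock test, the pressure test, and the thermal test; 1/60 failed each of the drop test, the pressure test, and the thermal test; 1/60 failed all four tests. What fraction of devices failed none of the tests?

P(≥1) = 29/60 + 1/3 + 9/20 + 5/12 − 11/60 − 11/60 − 1/6 − 7/60 − 7/60 − 2/15 + 1/20 + 1/12 + 1/20 + 1/60 − 1/60 = 29/30
P(none) = 1 − 29/30 = 1/30

1/30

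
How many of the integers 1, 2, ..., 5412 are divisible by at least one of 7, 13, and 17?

1382

Inclusion–exclusion gives
⌊5412/7⌋ + ⌊5412/13⌋ + ⌊5412/17⌋ − ⌊5412/91⌋ − ⌊5412/119⌋ − ⌊5412/221⌋ + ⌊5412/1547⌋ = 773 + 416 + 318 − 59 − 45 − 24 + 3 = 1382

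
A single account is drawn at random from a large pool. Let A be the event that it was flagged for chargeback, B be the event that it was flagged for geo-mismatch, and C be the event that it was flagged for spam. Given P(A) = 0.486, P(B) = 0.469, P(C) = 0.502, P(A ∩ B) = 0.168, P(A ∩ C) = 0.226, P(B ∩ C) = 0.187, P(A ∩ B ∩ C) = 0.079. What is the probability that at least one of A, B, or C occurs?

Apply inclusion-exclusion:
P(A ∪ B ∪ C) = 0.486 + 0.469 + 0.502 − 0.168 − 0.226 − 0.187 + 0.079 = 0.955

0.955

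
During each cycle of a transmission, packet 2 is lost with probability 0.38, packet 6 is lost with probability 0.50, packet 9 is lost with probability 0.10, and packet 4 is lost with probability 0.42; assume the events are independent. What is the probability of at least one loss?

0.83818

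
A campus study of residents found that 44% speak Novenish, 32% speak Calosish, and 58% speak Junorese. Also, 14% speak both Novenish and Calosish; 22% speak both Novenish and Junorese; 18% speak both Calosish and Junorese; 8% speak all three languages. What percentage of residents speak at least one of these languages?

Using inclusion–exclusion:
P(at least one) = 44 + 32 + 58 − 14 − 22 − 18 + 8 = 88%

88%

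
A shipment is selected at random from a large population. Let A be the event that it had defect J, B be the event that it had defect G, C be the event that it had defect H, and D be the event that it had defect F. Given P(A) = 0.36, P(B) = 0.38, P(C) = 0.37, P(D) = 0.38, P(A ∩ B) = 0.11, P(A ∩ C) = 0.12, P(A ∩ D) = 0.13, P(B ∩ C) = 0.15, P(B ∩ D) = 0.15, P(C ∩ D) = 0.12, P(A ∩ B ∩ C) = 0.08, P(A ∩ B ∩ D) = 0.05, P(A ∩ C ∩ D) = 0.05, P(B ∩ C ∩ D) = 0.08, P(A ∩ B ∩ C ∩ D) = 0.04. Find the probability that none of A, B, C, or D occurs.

P(A ∪ B ∪ C ∪ D) = 0.36 + 0.38 + 0.37 + 0.38 − 0.11 − 0.12 − 0.13 − 0.15 − 0.15 − 0.12 + 0.08 + 0.05 + 0.05 + 0.08 − 0.04 = 0.93
P(none) = 1 − 0.93 = 0.07

0.07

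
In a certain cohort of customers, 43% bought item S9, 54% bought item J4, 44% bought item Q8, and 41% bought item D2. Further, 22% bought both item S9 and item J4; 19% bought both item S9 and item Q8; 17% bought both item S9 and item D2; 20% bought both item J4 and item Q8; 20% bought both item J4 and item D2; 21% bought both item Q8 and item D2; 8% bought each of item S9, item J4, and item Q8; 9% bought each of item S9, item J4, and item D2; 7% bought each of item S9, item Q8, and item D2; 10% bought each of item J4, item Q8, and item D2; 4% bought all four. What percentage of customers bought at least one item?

93%

Using inclusion–exclusion:
P(union) = 43 + 54 + 44 + 41 − 22 − 19 − 17 − 20 − 20 − 21 + 8 + 9 + 7 + 10 − 4 = 93%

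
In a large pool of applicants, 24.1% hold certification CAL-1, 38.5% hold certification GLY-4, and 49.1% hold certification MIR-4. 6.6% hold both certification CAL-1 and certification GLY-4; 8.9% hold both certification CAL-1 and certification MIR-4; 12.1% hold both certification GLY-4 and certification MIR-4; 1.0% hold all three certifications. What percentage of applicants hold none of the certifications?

P(≥1) = 24.1 + 38.5 + 49.1 − 6.6 − 8.9 − 12.1 + 1.0 = 85.1%
P(none) = 100% − 85.1% = 14.9%

14.9%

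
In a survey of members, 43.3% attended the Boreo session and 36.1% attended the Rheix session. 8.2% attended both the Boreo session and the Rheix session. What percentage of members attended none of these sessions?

28.8%

By inclusion–exclusion:
P(≥1) = 43.3 + 36.1 − 8.2 = 71.2%
P(none) = 100% − 71.2% = 28.8%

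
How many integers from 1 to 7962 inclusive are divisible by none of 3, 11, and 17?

2654 + 723 + 468 − 241 − 156 − 42 + 14 = 3420
7962 − 3420 = 4542

4542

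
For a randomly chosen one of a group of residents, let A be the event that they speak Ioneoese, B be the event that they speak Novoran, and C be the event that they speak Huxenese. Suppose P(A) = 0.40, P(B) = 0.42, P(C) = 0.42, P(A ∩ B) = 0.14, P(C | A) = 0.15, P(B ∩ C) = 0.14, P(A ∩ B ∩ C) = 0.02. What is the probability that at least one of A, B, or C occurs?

P(A ∩ C) = P(A)·P(C|A) = 0.40 × 0.15 = 0.06
By inclusion–exclusion:
P(A ∪ B ∪ C) = 0.40 + 0.42 + 0.42 − 0.14 − 0.06 − 0.14 + 0.02 = 0.92

0.92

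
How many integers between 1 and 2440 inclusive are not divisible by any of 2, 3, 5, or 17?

611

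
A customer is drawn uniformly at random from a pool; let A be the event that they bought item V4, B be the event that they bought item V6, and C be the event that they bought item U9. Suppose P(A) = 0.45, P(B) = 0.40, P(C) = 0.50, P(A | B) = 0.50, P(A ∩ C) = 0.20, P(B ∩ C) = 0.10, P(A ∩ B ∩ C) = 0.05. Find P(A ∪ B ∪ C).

0.90

P(A ∩ B) = P(B)·P(A|B) = 0.40 × 0.50 = 0.20
P(A ∪ B ∪ C) = 0.45 + 0.40 + 0.50 − 0.20 − 0.20 − 0.10 + 0.05 = 0.90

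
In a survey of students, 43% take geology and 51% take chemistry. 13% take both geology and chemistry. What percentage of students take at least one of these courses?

81%

By inclusion-exclusion,
P(≥1) = 43 + 51 − 13 = 81%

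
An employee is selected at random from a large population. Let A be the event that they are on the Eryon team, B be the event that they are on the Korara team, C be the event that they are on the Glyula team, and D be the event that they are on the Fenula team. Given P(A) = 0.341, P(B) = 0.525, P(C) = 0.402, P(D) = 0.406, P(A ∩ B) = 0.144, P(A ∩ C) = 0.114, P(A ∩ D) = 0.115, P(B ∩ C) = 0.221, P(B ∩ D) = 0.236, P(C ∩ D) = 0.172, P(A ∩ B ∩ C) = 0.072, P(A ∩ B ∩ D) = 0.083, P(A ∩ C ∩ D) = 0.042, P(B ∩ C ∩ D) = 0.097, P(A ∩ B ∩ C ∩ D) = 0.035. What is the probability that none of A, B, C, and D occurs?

0.069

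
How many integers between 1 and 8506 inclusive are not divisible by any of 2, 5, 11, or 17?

Apply inclusion-exclusion:
4253 + 1701 + 773 + 500 − 850 − 386 − 250 − 154 − 100 − 45 + 77 + 50 + 22 + 9 − 4 = 5596
8506 − 5596 = 2910

2910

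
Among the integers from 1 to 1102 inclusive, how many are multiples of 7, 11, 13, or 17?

355

Apply inclusion-exclusion:
floor(1102/7) + floor(1102/11) + floor(1102/13) + floor(1102/17) − floor(1102/77) − floor(1102/91) − floor(1102/119) − floor(1102/143) − floor(1102/187) − floor(1102/221) + floor(1102/1001) + floor(1102/1309) + floor(1102/1547) + floor(1102/2431) − floor(1102/17017) = 157 + 100 + 84 + 64 − 14 − 12 − 9 − 7 − 5 − 4 + 1 + 0 + 0 + 0 − 0 = 355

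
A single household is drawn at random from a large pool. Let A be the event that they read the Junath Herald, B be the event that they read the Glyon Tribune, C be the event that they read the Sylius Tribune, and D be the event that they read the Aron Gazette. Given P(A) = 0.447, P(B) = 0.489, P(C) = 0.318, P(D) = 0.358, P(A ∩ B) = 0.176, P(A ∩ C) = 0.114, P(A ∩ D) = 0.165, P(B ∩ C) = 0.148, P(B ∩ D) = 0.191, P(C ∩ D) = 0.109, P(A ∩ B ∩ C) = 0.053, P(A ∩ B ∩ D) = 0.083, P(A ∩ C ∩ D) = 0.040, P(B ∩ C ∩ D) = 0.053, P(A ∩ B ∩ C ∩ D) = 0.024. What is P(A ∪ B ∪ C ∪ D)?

0.914

P(A ∪ B ∪ C ∪ D) = 0.447 + 0.489 + 0.318 + 0.358 − 0.176 − 0.114 − 0.165 − 0.148 − 0.191 − 0.109 + 0.053 + 0.083 + 0.040 + 0.053 − 0.024 = 0.914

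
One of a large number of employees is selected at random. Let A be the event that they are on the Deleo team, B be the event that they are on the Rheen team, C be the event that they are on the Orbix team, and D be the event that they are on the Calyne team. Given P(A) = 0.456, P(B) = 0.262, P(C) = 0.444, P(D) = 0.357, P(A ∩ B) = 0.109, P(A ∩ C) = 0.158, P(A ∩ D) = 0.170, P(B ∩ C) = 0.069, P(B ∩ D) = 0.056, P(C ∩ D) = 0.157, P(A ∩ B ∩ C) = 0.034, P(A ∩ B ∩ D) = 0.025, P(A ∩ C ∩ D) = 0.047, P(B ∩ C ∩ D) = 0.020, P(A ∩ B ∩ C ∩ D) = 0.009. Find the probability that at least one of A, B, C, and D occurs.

0.917

Inclusion–exclusion gives
P(A ∪ B ∪ C ∪ D) = 0.456 + 0.262 + 0.444 + 0.357 − 0.109 − 0.158 − 0.170 − 0.069 − 0.056 − 0.157 + 0.034 + 0.025 + 0.047 + 0.020 − 0.009 = 0.917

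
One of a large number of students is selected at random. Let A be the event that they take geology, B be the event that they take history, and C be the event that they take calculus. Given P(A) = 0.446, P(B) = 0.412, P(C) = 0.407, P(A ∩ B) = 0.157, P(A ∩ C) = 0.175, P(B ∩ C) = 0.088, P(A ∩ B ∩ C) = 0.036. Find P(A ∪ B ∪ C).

0.881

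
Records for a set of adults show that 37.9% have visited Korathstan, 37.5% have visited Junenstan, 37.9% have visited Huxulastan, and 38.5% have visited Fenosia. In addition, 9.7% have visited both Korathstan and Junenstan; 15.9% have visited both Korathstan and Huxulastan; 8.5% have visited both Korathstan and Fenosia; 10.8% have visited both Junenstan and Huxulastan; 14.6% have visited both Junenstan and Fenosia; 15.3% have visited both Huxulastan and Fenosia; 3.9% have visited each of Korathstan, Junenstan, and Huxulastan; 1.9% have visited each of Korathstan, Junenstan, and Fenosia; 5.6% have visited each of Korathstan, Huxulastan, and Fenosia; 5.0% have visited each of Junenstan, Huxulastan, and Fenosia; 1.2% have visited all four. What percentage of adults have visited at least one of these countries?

92.2%

By inclusion–exclusion:
P(union) = 37.9 + 37.5 + 37.9 + 38.5 − 9.7 − 15.9 − 8.5 − 10.8 − 14.6 − 15.3 + 3.9 + 1.9 + 5.6 + 5.0 − 1.2 = 92.2%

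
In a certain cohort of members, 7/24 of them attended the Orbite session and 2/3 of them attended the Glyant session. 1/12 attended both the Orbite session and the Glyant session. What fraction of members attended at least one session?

7/8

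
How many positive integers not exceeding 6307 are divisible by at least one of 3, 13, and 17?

2655

Using inclusion–exclusion:
floor(6307/3) + floor(6307/13) + floor(6307/17) − floor(6307/39) − floor(6307/51) − floor(6307/221) + floor(6307/663) = 2102 + 485 + 371 − 161 − 123 − 28 + 9 = 2655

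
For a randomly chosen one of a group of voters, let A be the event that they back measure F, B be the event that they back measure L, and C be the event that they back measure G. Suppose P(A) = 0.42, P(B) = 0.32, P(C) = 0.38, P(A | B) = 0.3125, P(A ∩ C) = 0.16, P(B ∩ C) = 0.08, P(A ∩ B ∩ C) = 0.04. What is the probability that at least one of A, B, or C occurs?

P(A ∩ B) = P(B)·P(A|B) = 0.32 × 0.3125 = 0.10
By inclusion-exclusion,
P(A ∪ B ∪ C) = 0.42 + 0.32 + 0.38 − 0.10 − 0.16 − 0.08 + 0.04 = 0.82

0.82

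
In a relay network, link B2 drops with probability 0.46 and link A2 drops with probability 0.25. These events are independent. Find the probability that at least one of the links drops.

0.595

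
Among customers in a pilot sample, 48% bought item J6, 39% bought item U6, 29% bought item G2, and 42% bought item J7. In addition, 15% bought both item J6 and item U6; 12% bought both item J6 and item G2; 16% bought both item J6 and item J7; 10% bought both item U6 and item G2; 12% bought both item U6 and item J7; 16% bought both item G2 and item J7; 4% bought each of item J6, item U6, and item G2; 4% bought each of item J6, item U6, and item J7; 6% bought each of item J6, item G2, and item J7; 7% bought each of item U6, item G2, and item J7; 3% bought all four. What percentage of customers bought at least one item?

By inclusion-exclusion,
P(union) = 48 + 39 + 29 + 42 − 15 − 12 − 16 − 10 − 12 − 16 + 4 + 4 + 6 + 7 − 3 = 95%

95%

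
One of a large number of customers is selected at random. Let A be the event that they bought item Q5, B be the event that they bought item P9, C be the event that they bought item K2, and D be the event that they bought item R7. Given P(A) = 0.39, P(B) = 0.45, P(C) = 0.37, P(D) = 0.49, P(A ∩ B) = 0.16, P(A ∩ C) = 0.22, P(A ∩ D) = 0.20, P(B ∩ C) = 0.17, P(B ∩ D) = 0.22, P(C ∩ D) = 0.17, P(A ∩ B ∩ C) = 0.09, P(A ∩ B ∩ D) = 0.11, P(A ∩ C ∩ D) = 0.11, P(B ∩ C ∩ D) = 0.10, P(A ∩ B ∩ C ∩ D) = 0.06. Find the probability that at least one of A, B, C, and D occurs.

0.91

P(A ∪ B ∪ C ∪ D) = 0.39 + 0.45 + 0.37 + 0.49 − 0.16 − 0.22 − 0.20 − 0.17 − 0.22 − 0.17 + 0.09 + 0.11 + 0.11 + 0.10 − 0.06 = 0.91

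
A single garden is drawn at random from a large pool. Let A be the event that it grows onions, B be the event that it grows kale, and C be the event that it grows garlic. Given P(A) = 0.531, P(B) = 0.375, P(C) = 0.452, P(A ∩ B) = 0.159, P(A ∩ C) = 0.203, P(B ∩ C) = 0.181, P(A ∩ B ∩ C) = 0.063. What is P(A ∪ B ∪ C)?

P(A ∪ B ∪ C) = 0.531 + 0.375 + 0.452 − 0.159 − 0.203 − 0.181 + 0.063 = 0.878

0.878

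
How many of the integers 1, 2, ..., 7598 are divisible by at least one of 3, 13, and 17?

3197

Using inclusion–exclusion:
floor(7598/3) + floor(7598/13) + floor(7598/17) − floor(7598/39) − floor(7598/51) − floor(7598/221) + floor(7598/663) = 2532 + 584 + 446 − 194 − 148 − 34 + 11 = 3197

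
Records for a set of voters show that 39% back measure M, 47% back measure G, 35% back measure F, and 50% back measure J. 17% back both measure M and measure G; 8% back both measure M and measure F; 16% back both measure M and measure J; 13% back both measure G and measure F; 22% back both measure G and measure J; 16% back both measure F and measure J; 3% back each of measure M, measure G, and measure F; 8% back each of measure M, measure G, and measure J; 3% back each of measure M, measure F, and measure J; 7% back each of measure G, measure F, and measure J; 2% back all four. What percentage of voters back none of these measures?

By inclusion–exclusion:
P(at least one) = 39 + 47 + 35 + 50 − 17 − 8 − 16 − 13 − 22 − 16 + 3 + 8 + 3 + 7 − 2 = 98%
P(none) = 100% − 98% = 2%

2%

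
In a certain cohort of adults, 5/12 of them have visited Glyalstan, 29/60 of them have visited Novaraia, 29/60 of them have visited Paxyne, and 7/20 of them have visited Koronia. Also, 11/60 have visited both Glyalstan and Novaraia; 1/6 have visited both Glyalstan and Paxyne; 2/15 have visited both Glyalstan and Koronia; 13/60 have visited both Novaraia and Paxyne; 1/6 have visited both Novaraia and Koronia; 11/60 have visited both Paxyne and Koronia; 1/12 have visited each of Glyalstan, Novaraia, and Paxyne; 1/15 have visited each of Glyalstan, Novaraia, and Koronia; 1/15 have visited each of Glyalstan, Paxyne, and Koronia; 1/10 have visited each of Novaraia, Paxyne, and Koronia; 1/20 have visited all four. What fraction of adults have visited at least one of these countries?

19/20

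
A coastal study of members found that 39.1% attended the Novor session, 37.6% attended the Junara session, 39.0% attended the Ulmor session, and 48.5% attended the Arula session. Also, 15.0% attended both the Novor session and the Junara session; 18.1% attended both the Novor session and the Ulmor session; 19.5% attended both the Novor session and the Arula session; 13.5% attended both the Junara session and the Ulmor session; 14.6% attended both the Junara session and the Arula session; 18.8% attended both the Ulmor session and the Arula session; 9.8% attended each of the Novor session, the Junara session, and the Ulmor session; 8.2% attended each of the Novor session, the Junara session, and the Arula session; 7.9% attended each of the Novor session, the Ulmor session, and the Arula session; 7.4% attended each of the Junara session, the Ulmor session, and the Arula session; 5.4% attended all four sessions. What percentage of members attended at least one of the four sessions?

92.6%

By inclusion–exclusion:
P(union) = 39.1 + 37.6 + 39.0 + 48.5 − 15.0 − 18.1 − 19.5 − 13.5 − 14.6 − 18.8 + 9.8 + 8.2 + 7.9 + 7.4 − 5.4 = 92.6%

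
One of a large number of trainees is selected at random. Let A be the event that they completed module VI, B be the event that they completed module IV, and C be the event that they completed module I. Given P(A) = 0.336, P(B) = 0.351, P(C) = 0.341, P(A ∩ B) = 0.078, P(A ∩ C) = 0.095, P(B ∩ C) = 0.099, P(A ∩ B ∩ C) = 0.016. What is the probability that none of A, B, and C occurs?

0.228

Using inclusion–exclusion:
P(A ∪ B ∪ C) = 0.336 + 0.351 + 0.341 − 0.078 − 0.095 − 0.099 + 0.016 = 0.772
P(none) = 1 − 0.772 = 0.228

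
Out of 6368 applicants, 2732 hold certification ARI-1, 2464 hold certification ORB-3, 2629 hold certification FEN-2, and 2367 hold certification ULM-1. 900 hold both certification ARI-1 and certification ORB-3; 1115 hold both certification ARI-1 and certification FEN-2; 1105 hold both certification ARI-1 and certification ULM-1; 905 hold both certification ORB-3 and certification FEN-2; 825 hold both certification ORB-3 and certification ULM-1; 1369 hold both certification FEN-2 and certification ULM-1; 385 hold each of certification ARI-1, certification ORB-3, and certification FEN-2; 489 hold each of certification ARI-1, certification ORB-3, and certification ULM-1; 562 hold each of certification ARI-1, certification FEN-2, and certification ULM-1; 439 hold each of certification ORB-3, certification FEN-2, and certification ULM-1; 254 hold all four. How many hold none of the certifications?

774

Inclusion–exclusion gives
|at least one| = 2732 + 2464 + 2629 + 2367 − 900 − 1115 − 1105 − 905 − 825 − 1369 + 385 + 489 + 562 + 439 − 254 = 5594
None: 6368 − 5594 = 774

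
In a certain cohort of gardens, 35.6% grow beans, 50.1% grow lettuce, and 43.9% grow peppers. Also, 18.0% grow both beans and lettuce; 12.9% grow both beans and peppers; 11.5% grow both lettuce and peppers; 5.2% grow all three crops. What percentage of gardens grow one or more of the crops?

92.4%

By inclusion-exclusion,
P(≥1) = 35.6 + 50.1 + 43.9 − 18.0 − 12.9 − 11.5 + 5.2 = 92.4%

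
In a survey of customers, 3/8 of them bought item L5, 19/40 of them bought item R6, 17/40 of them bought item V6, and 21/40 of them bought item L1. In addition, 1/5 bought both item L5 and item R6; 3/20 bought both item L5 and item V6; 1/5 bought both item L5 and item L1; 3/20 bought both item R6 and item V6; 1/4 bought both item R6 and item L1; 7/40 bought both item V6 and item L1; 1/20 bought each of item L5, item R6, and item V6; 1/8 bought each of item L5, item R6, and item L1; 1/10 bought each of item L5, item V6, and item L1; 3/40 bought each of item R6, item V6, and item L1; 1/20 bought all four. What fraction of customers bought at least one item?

39/40

P(≥1) = 3/8 + 19/40 + 17/40 + 21/40 − 1/5 − 3/20 − 1/5 − 3/20 − 1/4 − 7/40 + 1/20 + 1/8 + 1/10 + 3/40 − 1/20 = 39/40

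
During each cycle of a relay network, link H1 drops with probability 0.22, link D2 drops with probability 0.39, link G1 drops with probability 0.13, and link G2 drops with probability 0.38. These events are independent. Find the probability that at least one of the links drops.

0.74335348

P(none) = (1 − 0.22) × (1 − 0.39) × (1 − 0.13) × (1 − 0.38) = 0.78 × 0.61 × 0.87 × 0.62 = 0.25664652
P(at least one) = 1 − 0.25664652 = 0.74335348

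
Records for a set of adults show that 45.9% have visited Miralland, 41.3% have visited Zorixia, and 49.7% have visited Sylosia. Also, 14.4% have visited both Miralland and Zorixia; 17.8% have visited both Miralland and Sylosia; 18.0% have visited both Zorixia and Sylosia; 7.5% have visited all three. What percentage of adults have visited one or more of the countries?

94.2%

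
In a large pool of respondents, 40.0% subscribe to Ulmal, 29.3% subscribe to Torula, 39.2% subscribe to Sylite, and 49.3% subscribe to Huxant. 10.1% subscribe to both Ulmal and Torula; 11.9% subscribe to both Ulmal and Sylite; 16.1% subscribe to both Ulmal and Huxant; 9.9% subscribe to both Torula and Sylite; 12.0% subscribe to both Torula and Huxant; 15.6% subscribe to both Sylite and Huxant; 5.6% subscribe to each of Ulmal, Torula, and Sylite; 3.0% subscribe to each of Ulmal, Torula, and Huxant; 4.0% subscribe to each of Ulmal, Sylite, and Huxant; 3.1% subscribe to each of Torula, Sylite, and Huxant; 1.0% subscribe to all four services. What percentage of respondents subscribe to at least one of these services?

96.9%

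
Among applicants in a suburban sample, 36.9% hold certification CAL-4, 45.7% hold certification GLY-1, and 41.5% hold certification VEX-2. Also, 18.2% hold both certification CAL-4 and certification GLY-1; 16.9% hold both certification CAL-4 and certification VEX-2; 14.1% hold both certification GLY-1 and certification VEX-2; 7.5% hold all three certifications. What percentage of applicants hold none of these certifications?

By inclusion-exclusion,
P(union) = 36.9 + 45.7 + 41.5 − 18.2 − 16.9 − 14.1 + 7.5 = 82.4%
P(none) = 100% − 82.4% = 17.6%

17.6%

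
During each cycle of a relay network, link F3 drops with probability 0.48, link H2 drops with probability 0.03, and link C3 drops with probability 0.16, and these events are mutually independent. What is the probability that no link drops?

0.423696

P(none) = (1 − 0.48) × (1 − 0.03) × (1 − 0.16) = 0.52 × 0.97 × 0.84 = 0.423696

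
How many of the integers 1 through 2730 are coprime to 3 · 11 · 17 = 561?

1557

Apply inclusion-exclusion:
floor(2730/3) + floor(2730/11) + floor(2730/17) − floor(2730/33) − floor(2730/51) − floor(2730/187) + floor(2730/561) = 910 + 248 + 160 − 82 − 53 − 14 + 4 = 1173
2730 − 1173 = 1557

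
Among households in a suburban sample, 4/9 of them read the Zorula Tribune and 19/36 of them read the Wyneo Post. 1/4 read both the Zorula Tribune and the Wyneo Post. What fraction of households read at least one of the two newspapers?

13/18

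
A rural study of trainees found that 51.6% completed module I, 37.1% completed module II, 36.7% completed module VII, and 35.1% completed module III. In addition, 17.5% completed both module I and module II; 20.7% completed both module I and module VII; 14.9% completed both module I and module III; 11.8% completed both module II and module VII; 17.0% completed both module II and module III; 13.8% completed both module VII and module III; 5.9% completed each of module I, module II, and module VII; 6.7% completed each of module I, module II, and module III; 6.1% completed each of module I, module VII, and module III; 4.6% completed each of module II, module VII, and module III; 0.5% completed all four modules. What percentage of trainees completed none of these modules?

By inclusion-exclusion,
P(≥1) = 51.6 + 37.1 + 36.7 + 35.1 − 17.5 − 20.7 − 14.9 − 11.8 − 17.0 − 13.8 + 5.9 + 6.7 + 6.1 + 4.6 − 0.5 = 87.6%
P(none) = 100% − 87.6% = 12.4%

12.4%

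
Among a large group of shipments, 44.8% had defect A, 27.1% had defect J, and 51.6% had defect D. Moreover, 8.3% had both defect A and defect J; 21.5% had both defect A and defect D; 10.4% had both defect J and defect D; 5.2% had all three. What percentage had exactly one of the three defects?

P(exactly one) = 44.8 + 27.1 + 51.6 − 2·8.3 − 2·21.5 − 2·10.4 + 3·5.2 = 58.7%

58.7%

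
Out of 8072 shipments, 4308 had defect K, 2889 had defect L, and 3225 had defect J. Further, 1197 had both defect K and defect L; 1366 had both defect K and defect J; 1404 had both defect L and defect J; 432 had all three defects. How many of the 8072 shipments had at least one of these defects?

6887

Apply inclusion-exclusion:
N(≥1) = 4308 + 2889 + 3225 − 1197 − 1366 − 1404 + 432 = 6887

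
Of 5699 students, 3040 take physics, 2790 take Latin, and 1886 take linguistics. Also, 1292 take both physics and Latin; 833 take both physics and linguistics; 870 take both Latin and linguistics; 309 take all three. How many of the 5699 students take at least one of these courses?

5030

By inclusion–exclusion:
N(≥1) = 3040 + 2790 + 1886 − 1292 − 833 − 870 + 309 = 5030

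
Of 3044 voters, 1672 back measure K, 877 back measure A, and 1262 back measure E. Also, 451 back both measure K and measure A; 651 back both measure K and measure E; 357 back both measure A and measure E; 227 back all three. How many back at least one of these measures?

2579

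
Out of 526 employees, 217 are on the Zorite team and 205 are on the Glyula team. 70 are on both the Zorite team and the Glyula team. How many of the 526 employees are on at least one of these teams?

352

By inclusion–exclusion:
|union| = 217 + 205 − 70 = 352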